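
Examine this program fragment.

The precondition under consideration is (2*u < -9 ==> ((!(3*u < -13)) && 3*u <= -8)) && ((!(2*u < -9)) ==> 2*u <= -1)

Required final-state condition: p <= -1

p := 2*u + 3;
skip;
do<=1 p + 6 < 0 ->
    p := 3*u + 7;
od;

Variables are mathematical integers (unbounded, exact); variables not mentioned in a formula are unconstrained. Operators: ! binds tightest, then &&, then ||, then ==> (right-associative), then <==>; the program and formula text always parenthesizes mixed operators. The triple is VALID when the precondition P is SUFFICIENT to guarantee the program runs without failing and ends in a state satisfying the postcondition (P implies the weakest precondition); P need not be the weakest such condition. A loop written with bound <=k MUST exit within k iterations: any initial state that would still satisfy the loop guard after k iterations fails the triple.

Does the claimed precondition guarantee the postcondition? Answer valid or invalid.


Working backward. After the program, p <= -1 must hold.
Before the loop (bound <=1), unroll the exhaustion recursion (WP_0 = exit-now case; WP_j = one more guarded iteration, up to j = 1):
  WP_0: (!(p < -6)) && p <= -1
  WP_1: (p < -6 ==> ((!(3*u < -13)) && 3*u <= -8)) && ((!(p < -6)) ==> p <= -1)
So before the loop: (p < -6 ==> ((!(3*u < -13)) && 3*u <= -8)) && ((!(p < -6)) ==> p <= -1)
Before skip: (p < -6 ==> ((!(3*u < -13)) && 3*u <= -8)) && ((!(p < -6)) ==> p <= -1)
Before p := 2*u + 3: (2*u < -9 ==> ((!(3*u < -13)) && 3*u <= -8)) && ((!(2*u < -9)) ==> 2*u <= -4)
The weakest precondition is (2*u < -9 ==> ((!(3*u < -13)) && 3*u <= -8)) && ((!(2*u < -9)) ==> 2*u <= -4).
Check whether (2*u < -9 ==> ((!(3*u < -13)) && 3*u <= -8)) && ((!(2*u < -9)) ==> 2*u <= -1) implies it.
Countermodel: at the initial state u = -1, the precondition holds but the weakest precondition fails.
Answer: invalid


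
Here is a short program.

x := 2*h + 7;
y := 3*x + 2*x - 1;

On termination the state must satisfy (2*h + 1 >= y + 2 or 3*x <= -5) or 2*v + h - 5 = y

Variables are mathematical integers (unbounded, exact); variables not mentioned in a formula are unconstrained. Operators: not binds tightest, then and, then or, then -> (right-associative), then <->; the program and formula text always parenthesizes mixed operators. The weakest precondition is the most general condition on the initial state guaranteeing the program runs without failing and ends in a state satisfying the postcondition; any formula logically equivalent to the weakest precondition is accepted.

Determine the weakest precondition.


Working backward. After the program, the postcondition (2*h + 1 >= y + 2 or 3*x <= -5) or 2*v + h - 5 = y must hold; in canonical form it is 2*h >= y + 1 or 3*x <= -5 or h + 2*v = y + 5.
Before y := 3*x + 2*x - 1: 2*h >= 5*x or 3*x <= -5 or h + 2*v = 5*x + 4
Before x := 2*h + 7: 8*h <= -35 or 6*h <= -26 or 2*v = 9*h + 39
Answer: WP = 8*h <= -35 or 6*h <= -26 or 2*v = 9*h + 39


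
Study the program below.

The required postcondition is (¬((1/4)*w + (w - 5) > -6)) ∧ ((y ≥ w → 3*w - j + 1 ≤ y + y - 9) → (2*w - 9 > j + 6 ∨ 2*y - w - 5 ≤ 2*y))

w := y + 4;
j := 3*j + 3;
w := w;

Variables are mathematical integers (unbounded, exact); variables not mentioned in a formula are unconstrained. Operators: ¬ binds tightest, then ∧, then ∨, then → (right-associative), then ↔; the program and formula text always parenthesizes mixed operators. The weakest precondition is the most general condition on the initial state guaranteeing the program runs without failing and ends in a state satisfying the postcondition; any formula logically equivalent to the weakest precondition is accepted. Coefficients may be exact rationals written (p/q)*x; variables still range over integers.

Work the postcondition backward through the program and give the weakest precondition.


Working backward. After the program, the postcondition (¬((1/4)*w + (w - 5) > -6)) ∧ ((y ≥ w → 3*w - j + 1 ≤ y + y - 9) → (2*w - 9 > j + 6 ∨ 2*y - w - 5 ≤ 2*y)) must hold; in canonical form it is (¬((5/4)*w > -1)) ∧ ((y ≥ w → 3*w ≤ j + 2*y - 10) → (2*w > j + 15 ∨ w ≥ -5)).
Before w := w: (¬((5/4)*w > -1)) ∧ ((y ≥ w → 3*w ≤ j + 2*y - 10) → (2*w > j + 15 ∨ w ≥ -5))
Before j := 3*j + 3: (¬((5/4)*w > -1)) ∧ ((y ≥ w → 3*w ≤ 3*j + 2*y - 7) → (2*w > 3*j + 18 ∨ w ≥ -5))
Before w := y + 4: (¬((5/4)*y > -6)) ∧ (2*y > 3*j + 10 ∨ y ≥ -9)
Answer: WP = (¬((5/4)*y > -6)) ∧ (2*y > 3*j + 10 ∨ y ≥ -9)


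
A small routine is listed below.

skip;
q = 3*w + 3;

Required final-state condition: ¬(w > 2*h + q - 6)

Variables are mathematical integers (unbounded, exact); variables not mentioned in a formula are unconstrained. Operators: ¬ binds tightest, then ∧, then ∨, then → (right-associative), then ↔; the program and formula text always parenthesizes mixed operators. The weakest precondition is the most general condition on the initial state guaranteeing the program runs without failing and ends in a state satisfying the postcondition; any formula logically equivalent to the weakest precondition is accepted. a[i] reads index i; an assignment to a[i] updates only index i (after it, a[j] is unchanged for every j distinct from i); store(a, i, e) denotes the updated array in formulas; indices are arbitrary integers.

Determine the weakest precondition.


Working backward. After the program, ¬(w > 2*h + q - 6) must hold.
Before q := 3*w + 3: ¬(2*h + 2*w < 3)
Before skip: ¬(2*h + 2*w < 3)
Answer: WP = ¬(2*h + 2*w < 3)


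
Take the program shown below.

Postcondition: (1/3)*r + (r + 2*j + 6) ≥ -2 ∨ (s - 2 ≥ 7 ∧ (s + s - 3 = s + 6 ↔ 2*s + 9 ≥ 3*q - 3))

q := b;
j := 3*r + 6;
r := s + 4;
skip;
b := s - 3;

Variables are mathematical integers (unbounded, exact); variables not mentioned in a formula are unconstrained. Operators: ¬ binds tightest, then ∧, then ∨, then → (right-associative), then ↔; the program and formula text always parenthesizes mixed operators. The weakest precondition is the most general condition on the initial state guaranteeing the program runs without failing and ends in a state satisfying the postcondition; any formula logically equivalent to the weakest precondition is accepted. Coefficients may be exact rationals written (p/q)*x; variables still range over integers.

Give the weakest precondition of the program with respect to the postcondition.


Working backward. After the program, the postcondition (1/3)*r + (r + 2*j + 6) ≥ -2 ∨ (s - 2 ≥ 7 ∧ (s + s - 3 = s + 6 ↔ 2*s + 9 ≥ 3*q - 3)) must hold; in canonical form it is 2*j + (4/3)*r ≥ -8 ∨ (s ≥ 9 ∧ (s = 9 ↔ 2*s ≥ 3*q - 12)).
Before b := s - 3: 2*j + (4/3)*r ≥ -8 ∨ (s ≥ 9 ∧ (s = 9 ↔ 2*s ≥ 3*q - 12))
Before skip: 2*j + (4/3)*r ≥ -8 ∨ (s ≥ 9 ∧ (s = 9 ↔ 2*s ≥ 3*q - 12))
Before r := s + 4: 2*j + (4/3)*s ≥ -40/3 ∨ (s ≥ 9 ∧ (s = 9 ↔ 2*s ≥ 3*q - 12))
Before j := 3*r + 6: 6*r + (4/3)*s ≥ -76/3 ∨ (s ≥ 9 ∧ (s = 9 ↔ 2*s ≥ 3*q - 12))
Before q := b: 6*r + (4/3)*s ≥ -76/3 ∨ (s ≥ 9 ∧ (s = 9 ↔ 2*s ≥ 3*b - 12))
Answer: WP = 6*r + (4/3)*s ≥ -76/3 ∨ (s ≥ 9 ∧ (s = 9 ↔ 2*s ≥ 3*b - 12))


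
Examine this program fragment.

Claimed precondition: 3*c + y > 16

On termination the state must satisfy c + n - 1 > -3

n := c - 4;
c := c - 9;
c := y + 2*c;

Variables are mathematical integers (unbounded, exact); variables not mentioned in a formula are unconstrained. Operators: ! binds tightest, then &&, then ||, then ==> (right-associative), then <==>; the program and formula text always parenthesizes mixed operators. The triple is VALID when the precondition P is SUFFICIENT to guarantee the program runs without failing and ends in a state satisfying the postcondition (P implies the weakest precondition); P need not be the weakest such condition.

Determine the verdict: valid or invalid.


Working backward. After the program, the postcondition c + n - 1 > -3 must hold; in canonical form it is c + n > -2.
Before c := y + 2*c: 2*c + n + y > -2
Before c := c - 9: 2*c + n + y > 16
Before n := c - 4: 3*c + y > 20
The weakest precondition is 3*c + y > 20.
Check whether 3*c + y > 16 implies it.
Countermodel: at the initial state c = 0, y = 17, the precondition holds but the weakest precondition fails.
Answer: invalid


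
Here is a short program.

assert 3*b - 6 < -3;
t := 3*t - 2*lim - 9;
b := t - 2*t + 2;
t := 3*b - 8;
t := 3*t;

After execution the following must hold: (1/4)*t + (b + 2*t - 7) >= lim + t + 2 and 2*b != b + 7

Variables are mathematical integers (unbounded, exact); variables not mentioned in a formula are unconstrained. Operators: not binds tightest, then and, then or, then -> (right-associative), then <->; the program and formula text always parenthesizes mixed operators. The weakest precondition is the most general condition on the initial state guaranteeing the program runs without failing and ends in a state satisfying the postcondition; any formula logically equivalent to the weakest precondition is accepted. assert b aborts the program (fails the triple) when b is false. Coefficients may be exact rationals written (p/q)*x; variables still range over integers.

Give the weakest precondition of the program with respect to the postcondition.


Working backward. After the program, the postcondition (1/4)*t + (b + 2*t - 7) >= lim + t + 2 and 2*b != b + 7 must hold; in canonical form it is b + (5/4)*t >= lim + 9 and b != 7.
Before t := 3*t: b + (15/4)*t >= lim + 9 and b != 7
Before t := 3*b - 8: (49/4)*b >= lim + 39 and b != 7
Before b := t - 2*t + 2: lim + (49/4)*t <= -29/2 and t != -5
Before t := 3*t - 2*lim - 9: (147/4)*t <= (47/2)*lim + 383/4 and 3*t != 2*lim + 4
Before assert 3*b - 6 < -3: 3*b < 3 and (147/4)*t <= (47/2)*lim + 383/4 and 3*t != 2*lim + 4
Answer: WP = 3*b < 3 and (147/4)*t <= (47/2)*lim + 383/4 and 3*t != 2*lim + 4


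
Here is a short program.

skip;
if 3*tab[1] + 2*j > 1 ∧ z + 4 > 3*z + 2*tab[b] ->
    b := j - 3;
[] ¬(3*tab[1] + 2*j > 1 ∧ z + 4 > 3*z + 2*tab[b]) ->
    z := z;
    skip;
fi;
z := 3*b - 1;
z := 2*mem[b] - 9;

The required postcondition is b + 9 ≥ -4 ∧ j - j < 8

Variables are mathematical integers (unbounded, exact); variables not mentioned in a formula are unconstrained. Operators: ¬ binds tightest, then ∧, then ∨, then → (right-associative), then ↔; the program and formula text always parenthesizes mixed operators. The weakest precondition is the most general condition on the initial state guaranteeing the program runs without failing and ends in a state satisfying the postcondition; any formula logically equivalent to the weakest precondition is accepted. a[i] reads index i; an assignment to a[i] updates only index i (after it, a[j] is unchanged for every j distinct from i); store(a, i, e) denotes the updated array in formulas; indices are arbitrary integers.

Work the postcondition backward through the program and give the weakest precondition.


Working backward. After the program, the postcondition b + 9 ≥ -4 ∧ j - j < 8 must hold; in canonical form it is b ≥ -13.
Before z := 2*mem[b] - 9: b ≥ -13
Before z := 3*b - 1: b ≥ -13
Then branch requires j ≥ -10; else branch requires b ≥ -13.
Before the if: ((3*tab[1] + 2*j > 1 ∧ 2*tab[b] + 2*z < 4) → j ≥ -10) ∧ ((¬(3*tab[1] + 2*j > 1 ∧ 2*tab[b] + 2*z < 4)) → b ≥ -13)
Before skip: ((3*tab[1] + 2*j > 1 ∧ 2*tab[b] + 2*z < 4) → j ≥ -10) ∧ ((¬(3*tab[1] + 2*j > 1 ∧ 2*tab[b] + 2*z < 4)) → b ≥ -13)
Answer: WP = ((3*tab[1] + 2*j > 1 ∧ 2*tab[b] + 2*z < 4) → j ≥ -10) ∧ ((¬(3*tab[1] + 2*j > 1 ∧ 2*tab[b] + 2*z < 4)) → b ≥ -13)


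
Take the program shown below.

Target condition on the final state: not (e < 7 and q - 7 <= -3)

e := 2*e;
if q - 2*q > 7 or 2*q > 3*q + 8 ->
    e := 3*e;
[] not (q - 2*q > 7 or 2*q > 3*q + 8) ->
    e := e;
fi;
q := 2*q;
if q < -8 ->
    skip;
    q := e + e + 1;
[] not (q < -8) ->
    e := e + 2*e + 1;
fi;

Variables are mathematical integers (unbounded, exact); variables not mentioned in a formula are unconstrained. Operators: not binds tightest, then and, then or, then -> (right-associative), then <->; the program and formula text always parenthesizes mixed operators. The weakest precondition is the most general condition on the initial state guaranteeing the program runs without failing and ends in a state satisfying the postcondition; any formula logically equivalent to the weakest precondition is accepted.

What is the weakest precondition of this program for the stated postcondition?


Working backward. After the program, the postcondition not (e < 7 and q - 7 <= -3) must hold; in canonical form it is not (e < 7 and q <= 4).
Then branch requires not (e < 7 and 2*e <= 3); else branch requires not (3*e < 6 and q <= 4).
Before the if: (q < -8 -> (not (e < 7 and 2*e <= 3))) and ((not (q < -8)) -> (not (3*e < 6 and q <= 4)))
Before q := 2*q: (2*q < -8 -> (not (e < 7 and 2*e <= 3))) and ((not (2*q < -8)) -> (not (3*e < 6 and 2*q <= 4)))
Then branch requires (2*q < -8 -> (not (3*e < 7 and 6*e <= 3))) and ((not (2*q < -8)) -> (not (9*e < 6 and 2*q <= 4))); else branch requires (2*q < -8 -> (not (e < 7 and 2*e <= 3))) and ((not (2*q < -8)) -> (not (3*e < 6 and 2*q <= 4))).
Before the if: ((q < -7 or q < -8) -> ((2*q < -8 -> (not (3*e < 7 and 6*e <= 3))) and ((not (2*q < -8)) -> (not (9*e < 6 and 2*q <= 4))))) and ((not (q < -7 or q < -8)) -> ((2*q < -8 -> (not (e < 7 and 2*e <= 3))) and ((not (2*q < -8)) -> (not (3*e < 6 and 2*q <= 4)))))
Before e := 2*e: ((q < -7 or q < -8) -> ((2*q < -8 -> (not (6*e < 7 and 12*e <= 3))) and ((not (2*q < -8)) -> (not (18*e < 6 and 2*q <= 4))))) and ((not (q < -7 or q < -8)) -> ((2*q < -8 -> (not (2*e < 7 and 4*e <= 3))) and ((not (2*q < -8)) -> (not (6*e < 6 and 2*q <= 4)))))
Answer: WP = ((q < -7 or q < -8) -> ((2*q < -8 -> (not (6*e < 7 and 12*e <= 3))) and ((not (2*q < -8)) -> (not (18*e < 6 and 2*q <= 4))))) and ((not (q < -7 or q < -8)) -> ((2*q < -8 -> (not (2*e < 7 and 4*e <= 3))) and ((not (2*q < -8)) -> (not (6*e < 6 and 2*q <= 4)))))


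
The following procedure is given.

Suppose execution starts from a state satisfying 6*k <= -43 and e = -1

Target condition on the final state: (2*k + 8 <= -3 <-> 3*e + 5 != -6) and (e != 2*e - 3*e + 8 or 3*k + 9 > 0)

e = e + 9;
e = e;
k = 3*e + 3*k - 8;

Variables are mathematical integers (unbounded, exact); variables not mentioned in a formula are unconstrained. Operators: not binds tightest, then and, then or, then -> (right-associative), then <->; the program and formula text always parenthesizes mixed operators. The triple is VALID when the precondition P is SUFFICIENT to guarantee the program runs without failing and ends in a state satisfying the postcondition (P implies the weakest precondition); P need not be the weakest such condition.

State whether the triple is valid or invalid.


Working backward. After the program, the postcondition (2*k + 8 <= -3 <-> 3*e + 5 != -6) and (e != 2*e - 3*e + 8 or 3*k + 9 > 0) must hold; in canonical form it is (2*k <= -11 <-> 3*e != -11) and (2*e != 8 or 3*k > -9).
Before k := 3*e + 3*k - 8: (6*e + 6*k <= 5 <-> 3*e != -11) and (2*e != 8 or 9*e + 9*k > 15)
Before e := e: (6*e + 6*k <= 5 <-> 3*e != -11) and (2*e != 8 or 9*e + 9*k > 15)
Before e := e + 9: (6*e + 6*k <= -49 <-> 3*e != -38) and (2*e != -10 or 9*e + 9*k > -66)
The weakest precondition is (6*e + 6*k <= -49 <-> 3*e != -38) and (2*e != -10 or 9*e + 9*k > -66).
Check whether 6*k <= -43 and e = -1 implies it.
Every state satisfying the precondition satisfies the weakest precondition: the implication holds.
Answer: valid


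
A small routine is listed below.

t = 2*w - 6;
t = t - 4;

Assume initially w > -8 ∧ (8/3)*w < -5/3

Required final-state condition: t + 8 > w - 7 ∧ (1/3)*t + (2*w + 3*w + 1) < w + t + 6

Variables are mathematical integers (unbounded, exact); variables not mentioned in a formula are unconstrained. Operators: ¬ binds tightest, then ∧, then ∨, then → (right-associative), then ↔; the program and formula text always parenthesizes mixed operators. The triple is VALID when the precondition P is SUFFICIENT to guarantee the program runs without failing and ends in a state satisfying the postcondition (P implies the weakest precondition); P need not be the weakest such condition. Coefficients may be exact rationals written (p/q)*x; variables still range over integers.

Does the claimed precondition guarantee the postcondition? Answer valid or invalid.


Working backward. After the program, the postcondition t + 8 > w - 7 ∧ (1/3)*t + (2*w + 3*w + 1) < w + t + 6 must hold; in canonical form it is t > w - 15 ∧ 4*w < (2/3)*t + 5.
Before t := t - 4: t > w - 11 ∧ 4*w < (2/3)*t + 7/3
Before t := 2*w - 6: w > -5 ∧ (8/3)*w < -5/3
The weakest precondition is w > -5 ∧ (8/3)*w < -5/3.
Check whether w > -8 ∧ (8/3)*w < -5/3 implies it.
Countermodel: at the initial state w = -7, the precondition holds but the weakest precondition fails.
Answer: invalid


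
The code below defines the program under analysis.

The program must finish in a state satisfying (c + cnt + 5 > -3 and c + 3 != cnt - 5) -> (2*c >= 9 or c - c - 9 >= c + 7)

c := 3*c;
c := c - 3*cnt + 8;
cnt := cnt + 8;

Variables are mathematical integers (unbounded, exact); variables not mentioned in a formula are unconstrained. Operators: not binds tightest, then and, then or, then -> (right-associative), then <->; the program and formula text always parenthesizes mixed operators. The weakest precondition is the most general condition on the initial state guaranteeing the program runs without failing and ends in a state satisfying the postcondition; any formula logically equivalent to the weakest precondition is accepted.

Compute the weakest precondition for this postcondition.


Working backward. After the program, the postcondition (c + cnt + 5 > -3 and c + 3 != cnt - 5) -> (2*c >= 9 or c - c - 9 >= c + 7) must hold; in canonical form it is (c + cnt > -8 and c != cnt - 8) -> (2*c >= 9 or c <= -16).
Before cnt := cnt + 8: (c + cnt > -16 and c != cnt) -> (2*c >= 9 or c <= -16)
Before c := c - 3*cnt + 8: (c > 2*cnt - 24 and c != 4*cnt - 8) -> (2*c >= 6*cnt - 7 or c <= 3*cnt - 24)
Before c := 3*c: (3*c > 2*cnt - 24 and 3*c != 4*cnt - 8) -> (6*c >= 6*cnt - 7 or 3*c <= 3*cnt - 24)
Answer: WP = (3*c > 2*cnt - 24 and 3*c != 4*cnt - 8) -> (6*c >= 6*cnt - 7 or 3*c <= 3*cnt - 24)


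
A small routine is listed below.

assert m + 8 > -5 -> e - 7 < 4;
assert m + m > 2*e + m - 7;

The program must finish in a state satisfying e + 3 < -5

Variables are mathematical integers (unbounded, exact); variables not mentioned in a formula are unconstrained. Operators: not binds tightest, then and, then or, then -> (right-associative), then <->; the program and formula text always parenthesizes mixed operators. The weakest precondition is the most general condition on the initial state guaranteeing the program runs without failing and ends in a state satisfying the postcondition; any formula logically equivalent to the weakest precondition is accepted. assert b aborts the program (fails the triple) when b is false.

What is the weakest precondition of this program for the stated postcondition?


Working backward. After the program, the postcondition e + 3 < -5 must hold; in canonical form it is e < -8.
Before assert m + m > 2*e + m - 7: m > 2*e - 7 and e < -8
Before assert m + 8 > -5 -> e - 7 < 4: (m > -13 -> e < 11) and m > 2*e - 7 and e < -8
Answer: WP = (m > -13 -> e < 11) and m > 2*e - 7 and e < -8


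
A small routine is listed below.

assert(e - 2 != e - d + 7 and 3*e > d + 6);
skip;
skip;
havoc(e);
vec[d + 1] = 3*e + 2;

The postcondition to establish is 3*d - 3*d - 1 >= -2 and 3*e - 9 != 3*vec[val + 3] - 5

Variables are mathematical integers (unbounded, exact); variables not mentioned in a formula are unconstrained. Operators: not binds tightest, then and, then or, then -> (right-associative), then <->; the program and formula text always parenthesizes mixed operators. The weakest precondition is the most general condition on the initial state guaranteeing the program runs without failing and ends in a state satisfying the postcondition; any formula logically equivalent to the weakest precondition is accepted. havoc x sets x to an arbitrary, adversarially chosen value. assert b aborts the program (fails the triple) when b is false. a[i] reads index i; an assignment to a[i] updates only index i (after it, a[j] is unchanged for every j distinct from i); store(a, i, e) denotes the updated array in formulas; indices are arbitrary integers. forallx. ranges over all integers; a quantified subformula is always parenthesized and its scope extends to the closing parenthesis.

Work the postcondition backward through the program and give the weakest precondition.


Working backward. After the program, the postcondition 3*d - 3*d - 1 >= -2 and 3*e - 9 != 3*vec[val + 3] - 5 must hold; in canonical form it is 3*e != 3*vec[val + 3] + 4.
Before vec[d + 1] := 3*e + 2: 3*e != 3*store(vec, d + 1, 3*e + 2)[val + 3] + 4
Before havoc e: forall e_1. 3*e_1 != 3*store(vec, d + 1, 3*e_1 + 2)[val + 3] + 4
Before skip: forall e_1. 3*e_1 != 3*store(vec, d + 1, 3*e_1 + 2)[val + 3] + 4
Before skip: forall e_1. 3*e_1 != 3*store(vec, d + 1, 3*e_1 + 2)[val + 3] + 4
Before assert e - 2 != e - d + 7 and 3*e > d + 6: d != 9 and 3*e > d + 6 and (forall e_1. 3*e_1 != 3*store(vec, d + 1, 3*e_1 + 2)[val + 3] + 4)
Answer: WP = d != 9 and 3*e > d + 6 and (forall e_1. 3*e_1 != 3*store(vec, d + 1, 3*e_1 + 2)[val + 3] + 4)


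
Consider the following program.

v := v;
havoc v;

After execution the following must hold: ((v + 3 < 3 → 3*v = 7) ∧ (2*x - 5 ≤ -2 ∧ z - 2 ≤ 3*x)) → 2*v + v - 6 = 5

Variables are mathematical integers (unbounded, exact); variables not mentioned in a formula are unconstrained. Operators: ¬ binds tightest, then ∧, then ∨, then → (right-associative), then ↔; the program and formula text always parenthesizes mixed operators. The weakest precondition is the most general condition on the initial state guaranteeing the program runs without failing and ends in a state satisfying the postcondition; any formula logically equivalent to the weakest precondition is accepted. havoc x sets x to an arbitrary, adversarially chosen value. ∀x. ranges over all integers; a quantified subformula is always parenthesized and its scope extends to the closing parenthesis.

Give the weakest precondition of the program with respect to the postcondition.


Working backward. After the program, the postcondition ((v + 3 < 3 → 3*v = 7) ∧ (2*x - 5 ≤ -2 ∧ z - 2 ≤ 3*x)) → 2*v + v - 6 = 5 must hold; in canonical form it is ((v < 0 → 3*v = 7) ∧ 2*x ≤ 3 ∧ z ≤ 3*x + 2) → 3*v = 11.
Before havoc v: ∀v_1. (((v_1 < 0 → 3*v_1 = 7) ∧ 2*x ≤ 3 ∧ z ≤ 3*x + 2) → 3*v_1 = 11)
Before v := v: ∀v_1. (((v_1 < 0 → 3*v_1 = 7) ∧ 2*x ≤ 3 ∧ z ≤ 3*x + 2) → 3*v_1 = 11)
Answer: WP = ∀v_1. (((v_1 < 0 → 3*v_1 = 7) ∧ 2*x ≤ 3 ∧ z ≤ 3*x + 2) → 3*v_1 = 11)


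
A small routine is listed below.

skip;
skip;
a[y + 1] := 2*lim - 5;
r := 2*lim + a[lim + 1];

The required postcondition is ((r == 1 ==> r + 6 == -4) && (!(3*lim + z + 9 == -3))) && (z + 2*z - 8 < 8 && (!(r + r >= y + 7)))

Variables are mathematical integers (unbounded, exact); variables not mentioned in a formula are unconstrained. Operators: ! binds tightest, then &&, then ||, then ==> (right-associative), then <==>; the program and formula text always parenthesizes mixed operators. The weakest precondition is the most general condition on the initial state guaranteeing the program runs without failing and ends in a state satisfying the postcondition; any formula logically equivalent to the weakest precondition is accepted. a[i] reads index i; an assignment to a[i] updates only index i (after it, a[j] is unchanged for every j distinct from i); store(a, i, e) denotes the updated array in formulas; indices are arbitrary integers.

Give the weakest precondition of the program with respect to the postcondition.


Working backward. After the program, the postcondition ((r == 1 ==> r + 6 == -4) && (!(3*lim + z + 9 == -3))) && (z + 2*z - 8 < 8 && (!(r + r >= y + 7))) must hold; in canonical form it is (r == 1 ==> r == -10) && (!(3*lim + z == -12)) && 3*z < 16 && (!(2*r >= y + 7)).
Before r := 2*lim + a[lim + 1]: (a[lim + 1] + 2*lim == 1 ==> a[lim + 1] + 2*lim == -10) && (!(3*lim + z == -12)) && 3*z < 16 && (!(2*a[lim + 1] + 4*lim >= y + 7))
Before a[y + 1] := 2*lim - 5: (store(a, y + 1, 2*lim - 5)[lim + 1] + 2*lim == 1 ==> store(a, y + 1, 2*lim - 5)[lim + 1] + 2*lim == -10) && (!(3*lim + z == -12)) && 3*z < 16 && (!(2*store(a, y + 1, 2*lim - 5)[lim + 1] + 4*lim >= y + 7))
Before skip: (store(a, y + 1, 2*lim - 5)[lim + 1] + 2*lim == 1 ==> store(a, y + 1, 2*lim - 5)[lim + 1] + 2*lim == -10) && (!(3*lim + z == -12)) && 3*z < 16 && (!(2*store(a, y + 1, 2*lim - 5)[lim + 1] + 4*lim >= y + 7))
Before skip: (store(a, y + 1, 2*lim - 5)[lim + 1] + 2*lim == 1 ==> store(a, y + 1, 2*lim - 5)[lim + 1] + 2*lim == -10) && (!(3*lim + z == -12)) && 3*z < 16 && (!(2*store(a, y + 1, 2*lim - 5)[lim + 1] + 4*lim >= y + 7))
Answer: WP = (store(a, y + 1, 2*lim - 5)[lim + 1] + 2*lim == 1 ==> store(a, y + 1, 2*lim - 5)[lim + 1] + 2*lim == -10) && (!(3*lim + z == -12)) && 3*z < 16 && (!(2*store(a, y + 1, 2*lim - 5)[lim + 1] + 4*lim >= y + 7))


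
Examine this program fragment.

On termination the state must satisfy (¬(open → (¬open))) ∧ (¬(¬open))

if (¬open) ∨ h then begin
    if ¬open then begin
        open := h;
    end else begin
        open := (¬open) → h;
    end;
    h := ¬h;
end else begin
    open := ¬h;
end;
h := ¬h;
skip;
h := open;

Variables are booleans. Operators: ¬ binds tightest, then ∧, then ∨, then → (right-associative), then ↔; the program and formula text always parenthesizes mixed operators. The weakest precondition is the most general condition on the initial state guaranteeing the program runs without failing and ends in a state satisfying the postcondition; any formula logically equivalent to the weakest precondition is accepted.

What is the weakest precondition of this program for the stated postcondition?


Working backward. After the program, the postcondition (¬(open → (¬open))) ∧ (¬(¬open)) must hold; in canonical form it is (¬(open → (¬open))) ∧ open.
Before h := open: (¬(open → (¬open))) ∧ open
Before skip: (¬(open → (¬open))) ∧ open
Before h := ¬h: (¬(open → (¬open))) ∧ open
Then branch requires ((¬open) → ((¬(h → (¬h))) ∧ h)) ∧ (open → ((¬(((¬open) → h) → (¬((¬open) → h)))) ∧ ((¬open) → h))); else branch requires (¬((¬h) → h)) ∧ (¬h).
Before the if: (((¬open) ∨ h) → (((¬open) → ((¬(h → (¬h))) ∧ h)) ∧ (open → ((¬(((¬open) → h) → (¬((¬open) → h)))) ∧ ((¬open) → h))))) ∧ ((¬((¬open) ∨ h)) → ((¬((¬h) → h)) ∧ (¬h)))
Answer: WP = (((¬open) ∨ h) → (((¬open) → ((¬(h → (¬h))) ∧ h)) ∧ (open → ((¬(((¬open) → h) → (¬((¬open) → h)))) ∧ ((¬open) → h))))) ∧ ((¬((¬open) ∨ h)) → ((¬((¬h) → h)) ∧ (¬h)))


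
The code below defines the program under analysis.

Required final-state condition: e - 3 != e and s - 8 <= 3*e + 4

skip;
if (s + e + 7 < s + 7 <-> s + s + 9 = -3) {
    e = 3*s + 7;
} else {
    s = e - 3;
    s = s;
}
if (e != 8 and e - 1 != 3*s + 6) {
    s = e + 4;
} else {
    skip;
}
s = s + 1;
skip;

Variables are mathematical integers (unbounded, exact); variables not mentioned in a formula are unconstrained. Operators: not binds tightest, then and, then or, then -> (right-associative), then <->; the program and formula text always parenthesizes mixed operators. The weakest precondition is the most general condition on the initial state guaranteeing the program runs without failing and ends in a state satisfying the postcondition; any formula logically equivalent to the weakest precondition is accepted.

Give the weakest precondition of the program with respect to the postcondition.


Working backward. After the program, the postcondition e - 3 != e and s - 8 <= 3*e + 4 must hold; in canonical form it is s <= 3*e + 12.
Before skip: s <= 3*e + 12
Before s := s + 1: s <= 3*e + 11
Then branch requires 2*e >= -7; else branch requires s <= 3*e + 11.
Before the if: ((e != 8 and e != 3*s + 7) -> 2*e >= -7) and ((not (e != 8 and e != 3*s + 7)) -> s <= 3*e + 11)
Then branch requires 8*s >= -32; else branch requires ((e != 8 and 2*e != 2) -> 2*e >= -7) and ((not (e != 8 and 2*e != 2)) -> 2*e >= -14).
Before the if: ((e < 0 <-> 2*s = -12) -> 8*s >= -32) and ((not (e < 0 <-> 2*s = -12)) -> (((e != 8 and 2*e != 2) -> 2*e >= -7) and ((not (e != 8 and 2*e != 2)) -> 2*e >= -14)))
Before skip: ((e < 0 <-> 2*s = -12) -> 8*s >= -32) and ((not (e < 0 <-> 2*s = -12)) -> (((e != 8 and 2*e != 2) -> 2*e >= -7) and ((not (e != 8 and 2*e != 2)) -> 2*e >= -14)))
Answer: WP = ((e < 0 <-> 2*s = -12) -> 8*s >= -32) and ((not (e < 0 <-> 2*s = -12)) -> (((e != 8 and 2*e != 2) -> 2*e >= -7) and ((not (e != 8 and 2*e != 2)) -> 2*e >= -14)))


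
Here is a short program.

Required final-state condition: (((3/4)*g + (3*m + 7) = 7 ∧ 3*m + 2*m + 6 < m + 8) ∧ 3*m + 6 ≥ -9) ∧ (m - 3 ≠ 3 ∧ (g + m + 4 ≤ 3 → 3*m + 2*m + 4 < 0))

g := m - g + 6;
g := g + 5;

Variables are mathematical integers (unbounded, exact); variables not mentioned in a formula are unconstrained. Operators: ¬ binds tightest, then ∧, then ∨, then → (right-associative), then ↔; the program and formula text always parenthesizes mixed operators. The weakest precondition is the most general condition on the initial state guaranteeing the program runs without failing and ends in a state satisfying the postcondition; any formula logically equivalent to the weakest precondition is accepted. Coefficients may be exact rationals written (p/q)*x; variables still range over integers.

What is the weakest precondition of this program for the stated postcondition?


Working backward. After the program, the postcondition (((3/4)*g + (3*m + 7) = 7 ∧ 3*m + 2*m + 6 < m + 8) ∧ 3*m + 6 ≥ -9) ∧ (m - 3 ≠ 3 ∧ (g + m + 4 ≤ 3 → 3*m + 2*m + 4 < 0)) must hold; in canonical form it is (3/4)*g + 3*m = 0 ∧ 4*m < 2 ∧ 3*m ≥ -15 ∧ m ≠ 6 ∧ (g + m ≤ -1 → 5*m < -4).
Before g := g + 5: (3/4)*g + 3*m = -15/4 ∧ 4*m < 2 ∧ 3*m ≥ -15 ∧ m ≠ 6 ∧ (g + m ≤ -6 → 5*m < -4)
Before g := m - g + 6: (15/4)*m = (3/4)*g - 33/4 ∧ 4*m < 2 ∧ 3*m ≥ -15 ∧ m ≠ 6 ∧ (2*m ≤ g - 12 → 5*m < -4)
Answer: WP = (15/4)*m = (3/4)*g - 33/4 ∧ 4*m < 2 ∧ 3*m ≥ -15 ∧ m ≠ 6 ∧ (2*m ≤ g - 12 → 5*m < -4)


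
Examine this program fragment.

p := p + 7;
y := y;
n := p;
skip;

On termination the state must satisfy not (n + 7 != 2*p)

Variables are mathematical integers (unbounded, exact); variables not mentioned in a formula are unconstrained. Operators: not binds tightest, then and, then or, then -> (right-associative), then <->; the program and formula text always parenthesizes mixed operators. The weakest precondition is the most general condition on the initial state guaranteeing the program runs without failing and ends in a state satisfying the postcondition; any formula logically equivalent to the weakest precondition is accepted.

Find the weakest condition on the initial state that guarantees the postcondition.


Working backward. After the program, the postcondition not (n + 7 != 2*p) must hold; in canonical form it is not (n != 2*p - 7).
Before skip: not (n != 2*p - 7)
Before n := p: not (p != 7)
Before y := y: not (p != 7)
Before p := p + 7: not (p != 0)
Answer: WP = not (p != 0)


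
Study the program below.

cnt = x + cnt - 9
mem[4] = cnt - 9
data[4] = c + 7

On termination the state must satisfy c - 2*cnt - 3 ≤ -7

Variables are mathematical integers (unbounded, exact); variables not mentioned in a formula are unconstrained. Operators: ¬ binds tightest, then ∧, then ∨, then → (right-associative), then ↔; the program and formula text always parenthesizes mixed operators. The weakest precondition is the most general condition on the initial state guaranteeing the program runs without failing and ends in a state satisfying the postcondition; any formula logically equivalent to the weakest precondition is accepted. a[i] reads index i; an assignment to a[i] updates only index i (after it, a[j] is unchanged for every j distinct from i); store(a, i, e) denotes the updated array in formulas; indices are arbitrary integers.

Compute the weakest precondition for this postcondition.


Working backward. After the program, the postcondition c - 2*cnt - 3 ≤ -7 must hold; in canonical form it is c ≤ 2*cnt - 4.
Before data[4] := c + 7: c ≤ 2*cnt - 4
Before mem[4] := cnt - 9: c ≤ 2*cnt - 4
Before cnt := x + cnt - 9: c ≤ 2*cnt + 2*x - 22
Answer: WP = c ≤ 2*cnt + 2*x - 22


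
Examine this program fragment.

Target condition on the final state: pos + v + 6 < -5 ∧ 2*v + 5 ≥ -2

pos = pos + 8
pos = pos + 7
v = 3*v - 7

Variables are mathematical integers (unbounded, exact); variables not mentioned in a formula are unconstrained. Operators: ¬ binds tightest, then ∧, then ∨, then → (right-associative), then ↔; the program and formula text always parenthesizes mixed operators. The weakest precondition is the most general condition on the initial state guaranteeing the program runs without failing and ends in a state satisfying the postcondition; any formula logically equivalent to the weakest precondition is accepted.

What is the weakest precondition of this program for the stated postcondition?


Working backward. After the program, the postcondition pos + v + 6 < -5 ∧ 2*v + 5 ≥ -2 must hold; in canonical form it is pos + v < -11 ∧ 2*v ≥ -7.
Before v := 3*v - 7: pos + 3*v < -4 ∧ 6*v ≥ 7
Before pos := pos + 7: pos + 3*v < -11 ∧ 6*v ≥ 7
Before pos := pos + 8: pos + 3*v < -19 ∧ 6*v ≥ 7
Answer: WP = pos + 3*v < -19 ∧ 6*v ≥ 7


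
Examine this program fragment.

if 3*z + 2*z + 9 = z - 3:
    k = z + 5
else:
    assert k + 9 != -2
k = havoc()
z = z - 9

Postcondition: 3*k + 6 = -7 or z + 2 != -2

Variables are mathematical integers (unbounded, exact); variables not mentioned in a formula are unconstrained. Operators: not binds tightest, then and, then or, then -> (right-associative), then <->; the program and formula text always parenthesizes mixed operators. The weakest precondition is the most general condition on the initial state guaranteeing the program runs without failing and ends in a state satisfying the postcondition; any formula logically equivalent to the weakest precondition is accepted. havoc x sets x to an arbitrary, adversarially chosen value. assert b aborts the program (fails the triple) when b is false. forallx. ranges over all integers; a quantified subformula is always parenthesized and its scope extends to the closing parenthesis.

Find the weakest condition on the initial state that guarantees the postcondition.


Working backward. After the program, the postcondition 3*k + 6 = -7 or z + 2 != -2 must hold; in canonical form it is 3*k = -13 or z != -4.
Before z := z - 9: 3*k = -13 or z != 5
Before havoc k: forall k_1. (3*k_1 = -13 or z != 5)
Then branch requires forall k_1. (3*k_1 = -13 or z != 5); else branch requires k != -11 and (forall k_1. (3*k_1 = -13 or z != 5)).
Before the if: (4*z = -12 -> (forall k_1. (3*k_1 = -13 or z != 5))) and ((not (4*z = -12)) -> (k != -11 and (forall k_1. (3*k_1 = -13 or z != 5))))
Answer: WP = (4*z = -12 -> (forall k_1. (3*k_1 = -13 or z != 5))) and ((not (4*z = -12)) -> (k != -11 and (forall k_1. (3*k_1 = -13 or z != 5))))


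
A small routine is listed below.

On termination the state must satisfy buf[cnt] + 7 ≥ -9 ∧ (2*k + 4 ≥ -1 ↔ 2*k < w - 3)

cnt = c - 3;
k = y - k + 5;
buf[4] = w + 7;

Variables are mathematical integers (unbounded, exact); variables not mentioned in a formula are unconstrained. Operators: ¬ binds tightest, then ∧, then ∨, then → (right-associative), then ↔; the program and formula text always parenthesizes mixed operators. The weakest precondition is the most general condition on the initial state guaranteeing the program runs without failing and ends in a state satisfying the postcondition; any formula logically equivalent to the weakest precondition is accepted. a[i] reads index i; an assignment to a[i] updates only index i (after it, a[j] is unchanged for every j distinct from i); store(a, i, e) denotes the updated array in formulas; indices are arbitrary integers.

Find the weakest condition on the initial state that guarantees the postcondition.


Working backward. After the program, the postcondition buf[cnt] + 7 ≥ -9 ∧ (2*k + 4 ≥ -1 ↔ 2*k < w - 3) must hold; in canonical form it is buf[cnt] ≥ -16 ∧ (2*k ≥ -5 ↔ 2*k < w - 3).
Before buf[4] := w + 7: store(buf, 4, w + 7)[cnt] ≥ -16 ∧ (2*k ≥ -5 ↔ 2*k < w - 3)
Before k := y - k + 5: store(buf, 4, w + 7)[cnt] ≥ -16 ∧ (2*y ≥ 2*k - 15 ↔ 2*y < 2*k + w - 13)
Before cnt := c - 3: store(buf, 4, w + 7)[c - 3] ≥ -16 ∧ (2*y ≥ 2*k - 15 ↔ 2*y < 2*k + w - 13)
Answer: WP = store(buf, 4, w + 7)[c - 3] ≥ -16 ∧ (2*y ≥ 2*k - 15 ↔ 2*y < 2*k + w - 13)


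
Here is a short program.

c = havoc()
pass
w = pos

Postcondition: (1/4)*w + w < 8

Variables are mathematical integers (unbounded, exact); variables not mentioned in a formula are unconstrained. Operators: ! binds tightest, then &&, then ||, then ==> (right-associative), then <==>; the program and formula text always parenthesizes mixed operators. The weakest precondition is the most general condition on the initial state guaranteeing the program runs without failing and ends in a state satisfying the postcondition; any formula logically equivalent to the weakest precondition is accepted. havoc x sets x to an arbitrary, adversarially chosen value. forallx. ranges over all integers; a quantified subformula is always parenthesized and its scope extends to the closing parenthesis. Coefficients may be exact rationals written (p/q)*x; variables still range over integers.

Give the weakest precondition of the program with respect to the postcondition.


Working backward. After the program, the postcondition (1/4)*w + w < 8 must hold; in canonical form it is (5/4)*w < 8.
Before w := pos: (5/4)*pos < 8
Before skip: (5/4)*pos < 8
Before havoc c: (5/4)*pos < 8
Answer: WP = (5/4)*pos < 8


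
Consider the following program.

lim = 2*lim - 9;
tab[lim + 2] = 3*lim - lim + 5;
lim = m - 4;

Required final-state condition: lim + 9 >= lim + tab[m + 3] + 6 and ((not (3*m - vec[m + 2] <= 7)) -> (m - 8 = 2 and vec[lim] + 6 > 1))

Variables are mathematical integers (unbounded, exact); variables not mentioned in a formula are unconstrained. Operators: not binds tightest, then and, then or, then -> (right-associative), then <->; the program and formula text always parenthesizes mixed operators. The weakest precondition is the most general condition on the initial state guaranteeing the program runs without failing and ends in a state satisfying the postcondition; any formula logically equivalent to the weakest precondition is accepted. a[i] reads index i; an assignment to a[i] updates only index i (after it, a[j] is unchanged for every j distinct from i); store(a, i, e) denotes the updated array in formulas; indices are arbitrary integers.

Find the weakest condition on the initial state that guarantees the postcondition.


Working backward. After the program, the postcondition lim + 9 >= lim + tab[m + 3] + 6 and ((not (3*m - vec[m + 2] <= 7)) -> (m - 8 = 2 and vec[lim] + 6 > 1)) must hold; in canonical form it is tab[m + 3] <= 3 and ((not (3*m <= vec[m + 2] + 7)) -> (m = 10 and vec[lim] > -5)).
Before lim := m - 4: tab[m + 3] <= 3 and ((not (3*m <= vec[m + 2] + 7)) -> (m = 10 and vec[m - 4] > -5))
Before tab[lim + 2] := 3*lim - lim + 5: store(tab, lim + 2, 2*lim + 5)[m + 3] <= 3 and ((not (3*m <= vec[m + 2] + 7)) -> (m = 10 and vec[m - 4] > -5))
Before lim := 2*lim - 9: store(tab, 2*lim - 7, 4*lim - 13)[m + 3] <= 3 and ((not (3*m <= vec[m + 2] + 7)) -> (m = 10 and vec[m - 4] > -5))
Answer: WP = store(tab, 2*lim - 7, 4*lim - 13)[m + 3] <= 3 and ((not (3*m <= vec[m + 2] + 7)) -> (m = 10 and vec[m - 4] > -5))


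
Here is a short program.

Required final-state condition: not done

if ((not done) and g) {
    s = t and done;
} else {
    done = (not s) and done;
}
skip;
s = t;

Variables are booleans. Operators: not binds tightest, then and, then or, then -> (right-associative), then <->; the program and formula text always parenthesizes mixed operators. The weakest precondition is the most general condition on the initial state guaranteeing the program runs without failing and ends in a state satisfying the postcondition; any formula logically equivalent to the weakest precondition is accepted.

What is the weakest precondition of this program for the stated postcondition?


Working backward. After the program, not done must hold.
Before s := t: not done
Before skip: not done
Then branch requires not done; else branch requires not ((not s) and done).
Before the if: (((not done) and g) -> (not done)) and ((not ((not done) and g)) -> (not ((not s) and done)))
Answer: WP = (((not done) and g) -> (not done)) and ((not ((not done) and g)) -> (not ((not s) and done)))
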